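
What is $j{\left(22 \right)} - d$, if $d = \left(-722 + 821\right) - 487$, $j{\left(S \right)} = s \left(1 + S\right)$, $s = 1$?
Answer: $411$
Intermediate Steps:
$j{\left(S \right)} = 1 + S$ ($j{\left(S \right)} = 1 \left(1 + S\right) = 1 + S$)
$d = -388$ ($d = 99 - 487 = -388$)
$j{\left(22 \right)} - d = \left(1 + 22\right) - -388 = 23 + 388 = 411$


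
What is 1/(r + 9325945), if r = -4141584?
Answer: 1/5184361 ≈ 1.9289e-7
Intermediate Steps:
1/(r + 9325945) = 1/(-4141584 + 9325945) = 1/5184361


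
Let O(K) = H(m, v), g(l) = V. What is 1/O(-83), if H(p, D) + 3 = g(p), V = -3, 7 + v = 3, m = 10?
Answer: -⅙ ≈ -0.16667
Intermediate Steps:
v = -4 (v = -7 + 3 = -4)
g(l) = -3
H(p, D) = -6 (H(p, D) = -3 - 3 = -6)
O(K) = -6
1/O(-83) = 1/(-6) = -⅙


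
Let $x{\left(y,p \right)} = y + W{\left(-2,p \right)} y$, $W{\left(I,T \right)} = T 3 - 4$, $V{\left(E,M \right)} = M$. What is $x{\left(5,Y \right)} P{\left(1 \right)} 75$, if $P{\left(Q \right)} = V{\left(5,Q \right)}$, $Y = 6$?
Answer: $5625$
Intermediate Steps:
$W{\left(I,T \right)} = -4 + 3 T$ ($W{\left(I,T \right)} = 3 T - 4 = -4 + 3 T$)
$P{\left(Q \right)} = Q$
$x{\left(y,p \right)} = y + y \left(-4 + 3 p\right)$ ($x{\left(y,p \right)} = y + \left(-4 + 3 p\right) y = y + y \left(-4 + 3 p\right)$)
$x{\left(5,Y \right)} P{\left(1 \right)} 75 = 3 \cdot 5 \left(-1 + 6\right) 1 \cdot 75 = 3 \cdot 5 \cdot 5 \cdot 1 \cdot 75 = 75 \cdot 1 \cdot 75 = 75 \cdot 75 = 5625$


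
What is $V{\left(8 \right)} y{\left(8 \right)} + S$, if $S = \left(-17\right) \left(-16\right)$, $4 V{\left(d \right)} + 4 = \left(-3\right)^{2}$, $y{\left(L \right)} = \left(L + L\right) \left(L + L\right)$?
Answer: $592$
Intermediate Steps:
$y{\left(L \right)} = 4 L^{2}$ ($y{\left(L \right)} = 2 L 2 L = 4 L^{2}$)
$V{\left(d \right)} = \frac{5}{4}$ ($V{\left(d \right)} = -1 + \frac{\left(-3\right)^{2}}{4} = -1 + \frac{1}{4} \cdot 9 = -1 + \frac{9}{4} = \frac{5}{4}$)
$S = 272$
$V{\left(8 \right)} y{\left(8 \right)} + S = \frac{5 \cdot 4 \cdot 8^{2}}{4} + 272 = \frac{5 \cdot 4 \cdot 64}{4} + 272 = \frac{5}{4} \cdot 256 + 272 = 320 + 272 = 592$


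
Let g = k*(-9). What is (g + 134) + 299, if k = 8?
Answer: 361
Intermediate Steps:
g = -72 (g = 8*(-9) = -72)
(g + 134) + 299 = (-72 + 134) + 299 = 62 + 299 = 361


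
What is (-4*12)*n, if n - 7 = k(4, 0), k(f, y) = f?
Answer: -528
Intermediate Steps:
n = 11 (n = 7 + 4 = 11)
(-4*12)*n = -4*12*11 = -48*11 = -528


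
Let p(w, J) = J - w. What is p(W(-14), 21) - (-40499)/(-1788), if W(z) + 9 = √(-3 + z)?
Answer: 13141/1788 - I*√17 ≈ 7.3496 - 4.1231*I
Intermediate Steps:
W(z) = -9 + √(-3 + z)
p(W(-14), 21) - (-40499)/(-1788) = (21 - (-9 + √(-3 - 14))) - (-40499)/(-1788) = (21 - (-9 + √(-17))) - (-40499)*(-1)/1788 = (21 - (-9 + I*√17)) - 1*40499/1788 = (21 + (9 - I*√17)) - 40499/1788 = (30 - I*√17) - 40499/1788 = 13141/1788 - I*√17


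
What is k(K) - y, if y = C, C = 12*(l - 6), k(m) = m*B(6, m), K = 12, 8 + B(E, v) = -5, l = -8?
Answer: 12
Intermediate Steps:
B(E, v) = -13 (B(E, v) = -8 - 5 = -13)
k(m) = -13*m (k(m) = m*(-13) = -13*m)
C = -168 (C = 12*(-8 - 6) = 12*(-14) = -168)
y = -168
k(K) - y = -13*12 - 1*(-168) = -156 + 168 = 12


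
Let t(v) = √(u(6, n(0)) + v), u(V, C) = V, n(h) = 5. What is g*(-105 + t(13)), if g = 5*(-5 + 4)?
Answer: 525 - 5*√19 ≈ 503.21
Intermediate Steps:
g = -5 (g = 5*(-1) = -5)
t(v) = √(6 + v)
g*(-105 + t(13)) = -5*(-105 + √(6 + 13)) = -5*(-105 + √19) = 525 - 5*√19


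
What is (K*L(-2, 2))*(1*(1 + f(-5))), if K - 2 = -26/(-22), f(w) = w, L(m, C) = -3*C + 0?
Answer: 840/11 ≈ 76.364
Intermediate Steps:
L(m, C) = -3*C
K = 35/11 (K = 2 - 26/(-22) = 2 - 26*(-1/22) = 2 + 13/11 = 35/11 ≈ 3.1818)
(K*L(-2, 2))*(1*(1 + f(-5))) = (35*(-3*2)/11)*(1*(1 - 5)) = ((35/11)*(-6))*(1*(-4)) = -210/11*(-4) = 840/11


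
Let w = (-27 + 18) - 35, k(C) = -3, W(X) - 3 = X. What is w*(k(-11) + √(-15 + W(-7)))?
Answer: 132 - 44*I*√19 ≈ 132.0 - 191.79*I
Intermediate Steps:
W(X) = 3 + X
w = -44 (w = -9 - 35 = -44)
w*(k(-11) + √(-15 + W(-7))) = -44*(-3 + √(-15 + (3 - 7))) = -44*(-3 + √(-15 - 4)) = -44*(-3 + √(-19)) = -44*(-3 + I*√19) = 132 - 44*I*√19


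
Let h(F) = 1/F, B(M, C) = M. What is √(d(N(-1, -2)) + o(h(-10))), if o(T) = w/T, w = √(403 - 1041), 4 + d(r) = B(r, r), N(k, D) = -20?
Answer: √(-24 - 10*I*√638) ≈ 10.717 - 11.784*I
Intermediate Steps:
d(r) = -4 + r
w = I*√638 (w = √(-638) = I*√638 ≈ 25.259*I)
o(T) = I*√638/T (o(T) = (I*√638)/T = I*√638/T)
√(d(N(-1, -2)) + o(h(-10))) = √((-4 - 20) + I*√638/(1/(-10))) = √(-24 + I*√638/(-⅒)) = √(-24 + I*√638*(-10)) = √(-24 - 10*I*√638)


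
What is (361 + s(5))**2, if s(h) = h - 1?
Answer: 133225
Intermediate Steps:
s(h) = -1 + h
(361 + s(5))**2 = (361 + (-1 + 5))**2 = (361 + 4)**2 = 365**2 = 133225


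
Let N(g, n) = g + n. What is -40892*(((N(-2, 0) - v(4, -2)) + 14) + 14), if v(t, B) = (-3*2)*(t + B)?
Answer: -1553896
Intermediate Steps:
v(t, B) = -6*B - 6*t (v(t, B) = -6*(B + t) = -6*B - 6*t)
-40892*(((N(-2, 0) - v(4, -2)) + 14) + 14) = -40892*((((-2 + 0) - (-6*(-2) - 6*4)) + 14) + 14) = -40892*(((-2 - (12 - 24)) + 14) + 14) = -40892*(((-2 - 1*(-12)) + 14) + 14) = -40892*(((-2 + 12) + 14) + 14) = -40892*((10 + 14) + 14) = -40892*(24 + 14) = -40892*38 = -1553896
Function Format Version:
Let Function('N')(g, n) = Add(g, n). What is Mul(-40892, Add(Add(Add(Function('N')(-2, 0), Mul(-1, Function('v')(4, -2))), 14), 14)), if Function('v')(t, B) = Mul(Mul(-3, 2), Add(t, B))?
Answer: -1553896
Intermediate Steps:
Function('v')(t, B) = Add(Mul(-6, B), Mul(-6, t)) (Function('v')(t, B) = Mul(-6, Add(B, t)) = Add(Mul(-6, B), Mul(-6, t)))
Mul(-40892, Add(Add(Add(Function('N')(-2, 0), Mul(-1, Function('v')(4, -2))), 14), 14)) = Mul(-40892, Add(Add(Add(Add(-2, 0), Mul(-1, Add(Mul(-6, -2), Mul(-6, 4)))), 14), 14)) = Mul(-40892, Add(Add(Add(-2, Mul(-1, Add(12, -24))), 14), 14)) = Mul(-40892, Add(Add(Add(-2, Mul(-1, -12)), 14), 14)) = Mul(-40892, Add(Add(Add(-2, 12), 14), 14)) = Mul(-40892, Add(Add(10, 14), 14)) = Mul(-40892, Add(24, 14)) = Mul(-40892, 38) = -1553896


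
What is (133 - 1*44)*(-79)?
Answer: -7031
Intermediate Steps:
(133 - 1*44)*(-79) = (133 - 44)*(-79) = 89*(-79) = -7031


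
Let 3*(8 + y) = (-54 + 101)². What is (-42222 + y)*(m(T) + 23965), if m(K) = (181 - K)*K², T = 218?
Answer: 71967569821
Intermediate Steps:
m(K) = K²*(181 - K)
y = 2185/3 (y = -8 + (-54 + 101)²/3 = -8 + (⅓)*47² = -8 + (⅓)*2209 = -8 + 2209/3 = 2185/3 ≈ 728.33)
(-42222 + y)*(m(T) + 23965) = (-42222 + 2185/3)*(218²*(181 - 1*218) + 23965) = -124481*(47524*(181 - 218) + 23965)/3 = -124481*(47524*(-37) + 23965)/3 = -124481*(-1758388 + 23965)/3 = -124481/3*(-1734423) = 71967569821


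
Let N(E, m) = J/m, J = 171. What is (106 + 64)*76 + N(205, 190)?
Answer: 129209/10 ≈ 12921.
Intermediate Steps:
N(E, m) = 171/m
(106 + 64)*76 + N(205, 190) = (106 + 64)*76 + 171/190 = 170*76 + 171*(1/190) = 12920 + 9/10 = 129209/10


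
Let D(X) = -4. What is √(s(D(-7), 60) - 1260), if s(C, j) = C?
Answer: 4*I*√79 ≈ 35.553*I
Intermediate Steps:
√(s(D(-7), 60) - 1260) = √(-4 - 1260) = √(-1264) = 4*I*√79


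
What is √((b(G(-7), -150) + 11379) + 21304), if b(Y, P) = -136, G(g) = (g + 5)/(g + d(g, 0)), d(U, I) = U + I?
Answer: √32547 ≈ 180.41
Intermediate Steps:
d(U, I) = I + U
G(g) = (5 + g)/(2*g) (G(g) = (g + 5)/(g + (0 + g)) = (5 + g)/(g + g) = (5 + g)/((2*g)) = (5 + g)*(1/(2*g)) = (5 + g)/(2*g))
√((b(G(-7), -150) + 11379) + 21304) = √((-136 + 11379) + 21304) = √(11243 + 21304) = √32547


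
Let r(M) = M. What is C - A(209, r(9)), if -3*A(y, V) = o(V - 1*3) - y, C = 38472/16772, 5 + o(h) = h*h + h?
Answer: -98906/1797 ≈ -55.039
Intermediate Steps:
o(h) = -5 + h + h² (o(h) = -5 + (h*h + h) = -5 + (h² + h) = -5 + (h + h²) = -5 + h + h²)
C = 1374/599 (C = 38472*(1/16772) = 1374/599 ≈ 2.2938)
A(y, V) = 8/3 - V/3 - (-3 + V)²/3 + y/3 (A(y, V) = -((-5 + (V - 1*3) + (V - 1*3)²) - y)/3 = -((-5 + (V - 3) + (V - 3)²) - y)/3 = -((-5 + (-3 + V) + (-3 + V)²) - y)/3 = -((-8 + V + (-3 + V)²) - y)/3 = -(-8 + V + (-3 + V)² - y)/3 = 8/3 - V/3 - (-3 + V)²/3 + y/3)
C - A(209, r(9)) = 1374/599 - (8/3 - ⅓*9 - (-3 + 9)²/3 + (⅓)*209) = 1374/599 - (8/3 - 3 - ⅓*6² + 209/3) = 1374/599 - (8/3 - 3 - ⅓*36 + 209/3) = 1374/599 - (8/3 - 3 - 12 + 209/3) = 1374/599 - 1*172/3 = 1374/599 - 172/3 = -98906/1797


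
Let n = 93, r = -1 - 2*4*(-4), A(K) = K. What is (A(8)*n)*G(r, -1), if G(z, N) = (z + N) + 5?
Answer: 26040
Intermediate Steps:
r = 31 (r = -1 - 8*(-4) = -1 + 32 = 31)
G(z, N) = 5 + N + z (G(z, N) = (N + z) + 5 = 5 + N + z)
(A(8)*n)*G(r, -1) = (8*93)*(5 - 1 + 31) = 744*35 = 26040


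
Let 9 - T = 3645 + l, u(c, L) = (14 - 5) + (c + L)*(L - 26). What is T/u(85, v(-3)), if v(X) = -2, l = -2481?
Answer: 231/463 ≈ 0.49892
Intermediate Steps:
u(c, L) = 9 + (-26 + L)*(L + c) (u(c, L) = 9 + (L + c)*(-26 + L) = 9 + (-26 + L)*(L + c))
T = -1155 (T = 9 - (3645 - 2481) = 9 - 1*1164 = 9 - 1164 = -1155)
T/u(85, v(-3)) = -1155/(9 + (-2)**2 - 26*(-2) - 26*85 - 2*85) = -1155/(9 + 4 + 52 - 2210 - 170) = -1155/(-2315) = -1155*(-1/2315) = 231/463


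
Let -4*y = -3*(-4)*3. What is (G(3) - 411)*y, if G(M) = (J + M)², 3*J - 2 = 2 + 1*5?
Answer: 3375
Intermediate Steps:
J = 3 (J = ⅔ + (2 + 1*5)/3 = ⅔ + (2 + 5)/3 = ⅔ + (⅓)*7 = ⅔ + 7/3 = 3)
G(M) = (3 + M)²
y = -9 (y = -(-3*(-4))*3/4 = -3*3 = -¼*36 = -9)
(G(3) - 411)*y = ((3 + 3)² - 411)*(-9) = (6² - 411)*(-9) = (36 - 411)*(-9) = -375*(-9) = 3375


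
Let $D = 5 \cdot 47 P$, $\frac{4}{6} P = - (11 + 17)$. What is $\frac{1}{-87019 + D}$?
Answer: $- \frac{1}{96889} \approx -1.0321 \cdot 10^{-5}$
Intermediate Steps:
$P = -42$ ($P = \frac{3 \left(- (11 + 17)\right)}{2} = \frac{3 \left(\left(-1\right) 28\right)}{2} = \frac{3}{2} \left(-28\right) = -42$)
$D = -9870$ ($D = 5 \cdot 47 \left(-42\right) = 235 \left(-42\right) = -9870$)
$\frac{1}{-87019 + D} = \frac{1}{-87019 - 9870} = \frac{1}{-96889} = - \frac{1}{96889}$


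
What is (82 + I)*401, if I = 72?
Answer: 61754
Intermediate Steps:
(82 + I)*401 = (82 + 72)*401 = 154*401 = 61754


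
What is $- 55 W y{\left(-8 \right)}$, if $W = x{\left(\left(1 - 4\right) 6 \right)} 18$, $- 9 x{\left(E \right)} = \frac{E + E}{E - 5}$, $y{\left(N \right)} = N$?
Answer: $- \frac{31680}{23} \approx -1377.4$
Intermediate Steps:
$x{\left(E \right)} = - \frac{2 E}{9 \left(-5 + E\right)}$ ($x{\left(E \right)} = - \frac{\left(E + E\right) \frac{1}{E - 5}}{9} = - \frac{2 E \frac{1}{-5 + E}}{9} = - \frac{2 E}{9 \left(-5 + E\right)}$)
$W = - \frac{72}{23}$ ($W = - \frac{2 \left(1 - 4\right) 6}{-45 + 9 \left(1 - 4\right) 6} \cdot 18 = - \frac{2 \left(\left(-3\right) 6\right)}{-45 + 9 \left(\left(-3\right) 6\right)} 18 = \left(-2\right) \left(-18\right) \frac{1}{-45 + 9 \left(-18\right)} 18 = \left(-2\right) \left(-18\right) \frac{1}{-45 - 162} \cdot 18 = \left(-2\right) \left(-18\right) \frac{1}{-207} \cdot 18 = \left(-2\right) \left(-18\right) \left(- \frac{1}{207}\right) 18 = \left(- \frac{4}{23}\right) 18 = - \frac{72}{23} \approx -3.1304$)
$- 55 W y{\left(-8 \right)} = \left(-55\right) \left(- \frac{72}{23}\right) \left(-8\right) = \frac{3960}{23} \left(-8\right) = - \frac{31680}{23}$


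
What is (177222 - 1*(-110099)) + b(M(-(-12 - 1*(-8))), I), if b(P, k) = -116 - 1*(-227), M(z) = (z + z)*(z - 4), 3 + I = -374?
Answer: 287432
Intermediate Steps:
I = -377 (I = -3 - 374 = -377)
M(z) = 2*z*(-4 + z) (M(z) = (2*z)*(-4 + z) = 2*z*(-4 + z))
b(P, k) = 111 (b(P, k) = -116 + 227 = 111)
(177222 - 1*(-110099)) + b(M(-(-12 - 1*(-8))), I) = (177222 - 1*(-110099)) + 111 = (177222 + 110099) + 111 = 287321 + 111 = 287432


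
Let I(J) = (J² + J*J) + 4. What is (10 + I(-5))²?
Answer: 4096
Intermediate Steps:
I(J) = 4 + 2*J² (I(J) = (J² + J²) + 4 = 2*J² + 4 = 4 + 2*J²)
(10 + I(-5))² = (10 + (4 + 2*(-5)²))² = (10 + (4 + 2*25))² = (10 + (4 + 50))² = (10 + 54)² = 64² = 4096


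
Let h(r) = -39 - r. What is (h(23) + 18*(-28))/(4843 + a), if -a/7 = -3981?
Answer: -283/16355 ≈ -0.017304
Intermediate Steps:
a = 27867 (a = -7*(-3981) = 27867)
(h(23) + 18*(-28))/(4843 + a) = ((-39 - 1*23) + 18*(-28))/(4843 + 27867) = ((-39 - 23) - 504)/32710 = (-62 - 504)*(1/32710) = -566*1/32710 = -283/16355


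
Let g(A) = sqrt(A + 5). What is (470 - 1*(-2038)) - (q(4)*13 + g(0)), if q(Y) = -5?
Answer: 2573 - sqrt(5) ≈ 2570.8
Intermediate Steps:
g(A) = sqrt(5 + A)
(470 - 1*(-2038)) - (q(4)*13 + g(0)) = (470 - 1*(-2038)) - (-5*13 + sqrt(5 + 0)) = (470 + 2038) - (-65 + sqrt(5)) = 2508 + (65 - sqrt(5)) = 2573 - sqrt(5)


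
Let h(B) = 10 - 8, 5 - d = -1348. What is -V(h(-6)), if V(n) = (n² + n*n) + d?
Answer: -1361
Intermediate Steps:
d = 1353 (d = 5 - 1*(-1348) = 5 + 1348 = 1353)
h(B) = 2
V(n) = 1353 + 2*n² (V(n) = (n² + n*n) + 1353 = (n² + n²) + 1353 = 2*n² + 1353 = 1353 + 2*n²)
-V(h(-6)) = -(1353 + 2*2²) = -(1353 + 2*4) = -(1353 + 8) = -1*1361 = -1361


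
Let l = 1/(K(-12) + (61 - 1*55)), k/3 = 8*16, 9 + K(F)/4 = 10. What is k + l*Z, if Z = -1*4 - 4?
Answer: 1916/5 ≈ 383.20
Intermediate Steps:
K(F) = 4 (K(F) = -36 + 4*10 = -36 + 40 = 4)
k = 384 (k = 3*(8*16) = 3*128 = 384)
l = ⅒ (l = 1/(4 + (61 - 1*55)) = 1/(4 + (61 - 55)) = 1/(4 + 6) = 1/10 = ⅒ ≈ 0.10000)
Z = -8 (Z = -4 - 4 = -8)
k + l*Z = 384 + (⅒)*(-8) = 384 - ⅘ = 1916/5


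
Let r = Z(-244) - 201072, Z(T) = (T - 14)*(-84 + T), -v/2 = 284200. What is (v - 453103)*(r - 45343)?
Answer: 165269991873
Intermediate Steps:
v = -568400 (v = -2*284200 = -568400)
Z(T) = (-84 + T)*(-14 + T) (Z(T) = (-14 + T)*(-84 + T) = (-84 + T)*(-14 + T))
r = -116448 (r = (1176 + (-244)² - 98*(-244)) - 201072 = (1176 + 59536 + 23912) - 201072 = 84624 - 201072 = -116448)
(v - 453103)*(r - 45343) = (-568400 - 453103)*(-116448 - 45343) = -1021503*(-161791) = 165269991873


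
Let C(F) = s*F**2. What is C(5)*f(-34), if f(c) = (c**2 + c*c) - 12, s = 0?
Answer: 0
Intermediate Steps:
f(c) = -12 + 2*c**2 (f(c) = (c**2 + c**2) - 12 = 2*c**2 - 12 = -12 + 2*c**2)
C(F) = 0 (C(F) = 0*F**2 = 0)
C(5)*f(-34) = 0*(-12 + 2*(-34)**2) = 0*(-12 + 2*1156) = 0*(-12 + 2312) = 0*2300 = 0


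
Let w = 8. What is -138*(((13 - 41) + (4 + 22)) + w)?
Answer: -828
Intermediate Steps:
-138*(((13 - 41) + (4 + 22)) + w) = -138*(((13 - 41) + (4 + 22)) + 8) = -138*((-28 + 26) + 8) = -138*(-2 + 8) = -138*6 = -828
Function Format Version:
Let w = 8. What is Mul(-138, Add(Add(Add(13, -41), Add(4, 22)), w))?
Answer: -828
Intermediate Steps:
Mul(-138, Add(Add(Add(13, -41), Add(4, 22)), w)) = Mul(-138, Add(Add(Add(13, -41), Add(4, 22)), 8)) = Mul(-138, Add(Add(-28, 26), 8)) = Mul(-138, Add(-2, 8)) = Mul(-138, 6) = -828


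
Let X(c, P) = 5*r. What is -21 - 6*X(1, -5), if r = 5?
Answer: -171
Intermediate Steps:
X(c, P) = 25 (X(c, P) = 5*5 = 25)
-21 - 6*X(1, -5) = -21 - 6*25 = -21 - 150 = -171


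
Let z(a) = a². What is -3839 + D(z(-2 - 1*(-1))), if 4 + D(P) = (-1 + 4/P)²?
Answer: -3834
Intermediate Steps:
D(P) = -4 + (-1 + 4/P)²
-3839 + D(z(-2 - 1*(-1))) = -3839 + (-4 + (-4 + (-2 - 1*(-1))²)²/((-2 - 1*(-1))²)²) = -3839 + (-4 + (-4 + (-2 + 1)²)²/((-2 + 1)²)²) = -3839 + (-4 + (-4 + (-1)²)²/((-1)²)²) = -3839 + (-4 + (-4 + 1)²/1²) = -3839 + (-4 + 1*(-3)²) = -3839 + (-4 + 1*9) = -3839 + (-4 + 9) = -3839 + 5 = -3834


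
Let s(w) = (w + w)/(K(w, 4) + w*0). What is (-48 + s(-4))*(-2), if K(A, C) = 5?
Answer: 496/5 ≈ 99.200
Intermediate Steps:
s(w) = 2*w/5 (s(w) = (w + w)/(5 + w*0) = (2*w)/(5 + 0) = (2*w)/5 = (2*w)*(1/5) = 2*w/5)
(-48 + s(-4))*(-2) = (-48 + (2/5)*(-4))*(-2) = (-48 - 8/5)*(-2) = -248/5*(-2) = 496/5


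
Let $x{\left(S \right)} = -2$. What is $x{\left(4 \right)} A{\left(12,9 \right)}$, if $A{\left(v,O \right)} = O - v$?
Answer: $6$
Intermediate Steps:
$x{\left(4 \right)} A{\left(12,9 \right)} = - 2 \left(9 - 12\right) = \left(-2\right) \left(-3\right) = 6$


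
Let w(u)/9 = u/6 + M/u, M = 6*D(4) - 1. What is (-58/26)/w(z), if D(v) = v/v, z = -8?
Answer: 232/1833 ≈ 0.12657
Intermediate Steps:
D(v) = 1
M = 5 (M = 6*1 - 1 = 6 - 1 = 5)
w(u) = 45/u + 3*u/2 (w(u) = 9*(u/6 + 5/u) = 9*(5/u + u/6) = 45/u + 3*u/2)
(-58/26)/w(z) = (-58/26)/(45/(-8) + (3/2)*(-8)) = (-58*1/26)/(45*(-⅛) - 12) = -29/(13*(-45/8 - 12)) = -29/(13*(-141/8)) = -29/13*(-8/141) = 232/1833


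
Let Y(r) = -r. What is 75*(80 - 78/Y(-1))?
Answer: 150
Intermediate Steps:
75*(80 - 78/Y(-1)) = 75*(80 - 78/((-1*(-1)))) = 75*(80 - 78/1) = 75*(80 - 78*1) = 75*(80 - 78) = 75*2 = 150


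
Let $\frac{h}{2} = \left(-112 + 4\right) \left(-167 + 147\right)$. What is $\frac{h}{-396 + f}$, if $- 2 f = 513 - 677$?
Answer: $- \frac{2160}{157} \approx -13.758$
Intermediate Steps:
$f = 82$ ($f = - \frac{513 - 677}{2} = \left(- \frac{1}{2}\right) \left(-164\right) = 82$)
$h = 4320$ ($h = 2 \left(-112 + 4\right) \left(-167 + 147\right) = 2 \left(\left(-108\right) \left(-20\right)\right) = 2 \cdot 2160 = 4320$)
$\frac{h}{-396 + f} = \frac{1}{-396 + 82} \cdot 4320 = \frac{1}{-314} \cdot 4320 = \left(- \frac{1}{314}\right) 4320 = - \frac{2160}{157}$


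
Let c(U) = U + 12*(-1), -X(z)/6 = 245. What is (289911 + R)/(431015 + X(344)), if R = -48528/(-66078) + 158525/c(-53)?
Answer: 13719068646/20499176035 ≈ 0.66925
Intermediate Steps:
X(z) = -1470 (X(z) = -6*245 = -1470)
c(U) = -12 + U (c(U) = U - 12 = -12 + U)
R = -116354007/47723 (R = -48528/(-66078) + 158525/(-12 - 53) = -48528*(-1/66078) + 158525/(-65) = 2696/3671 + 158525*(-1/65) = 2696/3671 - 31705/13 = -116354007/47723 ≈ -2438.1)
(289911 + R)/(431015 + X(344)) = (289911 - 116354007/47723)/(431015 - 1470) = (13719068646/47723)/429545 = (13719068646/47723)*(1/429545) = 13719068646/20499176035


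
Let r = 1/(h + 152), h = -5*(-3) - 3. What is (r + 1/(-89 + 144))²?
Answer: 47961/81360400 ≈ 0.00058949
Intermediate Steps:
h = 12 (h = 15 - 3 = 12)
r = 1/164 (r = 1/(12 + 152) = 1/164 ≈ 0.0060976)
(r + 1/(-89 + 144))² = (1/164 + 1/(-89 + 144))² = (1/164 + 1/55)² = (219/9020)² = 47961/81360400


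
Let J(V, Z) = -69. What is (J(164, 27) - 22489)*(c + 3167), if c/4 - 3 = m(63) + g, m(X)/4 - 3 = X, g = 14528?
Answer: -1406423626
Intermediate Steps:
m(X) = 12 + 4*X
c = 59180 (c = 12 + 4*((12 + 4*63) + 14528) = 12 + 4*((12 + 252) + 14528) = 12 + 4*(264 + 14528) = 12 + 4*14792 = 12 + 59168 = 59180)
(J(164, 27) - 22489)*(c + 3167) = (-69 - 22489)*(59180 + 3167) = -22558*62347 = -1406423626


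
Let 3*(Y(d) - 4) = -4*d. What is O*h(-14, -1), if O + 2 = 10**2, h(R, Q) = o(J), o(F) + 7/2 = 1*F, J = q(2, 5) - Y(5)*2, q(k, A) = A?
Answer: 2009/3 ≈ 669.67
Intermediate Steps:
Y(d) = 4 - 4*d/3 (Y(d) = 4 + (-4*d)/3 = 4 - 4*d/3)
J = 31/3 (J = 5 - (4 - 4/3*5)*2 = 5 - (4 - 20/3)*2 = 5 - (-8)*2/3 = 5 - 1*(-16/3) = 5 + 16/3 = 31/3 ≈ 10.333)
o(F) = -7/2 + F (o(F) = -7/2 + 1*F = -7/2 + F)
h(R, Q) = 41/6 (h(R, Q) = -7/2 + 31/3 = 41/6)
O = 98 (O = -2 + 10**2 = -2 + 100 = 98)
O*h(-14, -1) = 98*(41/6) = 2009/3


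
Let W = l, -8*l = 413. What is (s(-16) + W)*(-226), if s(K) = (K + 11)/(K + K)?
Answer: 186111/16 ≈ 11632.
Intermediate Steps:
s(K) = (11 + K)/(2*K) (s(K) = (11 + K)/((2*K)) = (11 + K)*(1/(2*K)) = (11 + K)/(2*K))
l = -413/8 (l = -1/8*413 = -413/8 ≈ -51.625)
W = -413/8 ≈ -51.625
(s(-16) + W)*(-226) = ((1/2)*(11 - 16)/(-16) - 413/8)*(-226) = ((1/2)*(-1/16)*(-5) - 413/8)*(-226) = (5/32 - 413/8)*(-226) = -1647/32*(-226) = 186111/16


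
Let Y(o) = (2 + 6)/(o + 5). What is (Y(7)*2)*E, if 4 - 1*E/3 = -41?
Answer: 180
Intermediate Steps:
E = 135 (E = 12 - 3*(-41) = 12 + 123 = 135)
Y(o) = 8/(5 + o)
(Y(7)*2)*E = ((8/(5 + 7))*2)*135 = ((8/12)*2)*135 = ((8*(1/12))*2)*135 = ((⅔)*2)*135 = (4/3)*135 = 180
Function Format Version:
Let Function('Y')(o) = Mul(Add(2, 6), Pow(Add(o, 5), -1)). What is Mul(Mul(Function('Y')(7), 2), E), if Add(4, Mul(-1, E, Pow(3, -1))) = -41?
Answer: 180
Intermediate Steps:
E = 135 (E = Add(12, Mul(-3, -41)) = Add(12, 123) = 135)
Function('Y')(o) = Mul(8, Pow(Add(5, o), -1))
Mul(Mul(Function('Y')(7), 2), E) = Mul(Mul(Mul(8, Pow(Add(5, 7), -1)), 2), 135) = Mul(Mul(Mul(8, Pow(12, -1)), 2), 135) = Mul(Mul(Mul(8, Rational(1, 12)), 2), 135) = Mul(Mul(Rational(2, 3), 2), 135) = Mul(Rational(4, 3), 135) = 180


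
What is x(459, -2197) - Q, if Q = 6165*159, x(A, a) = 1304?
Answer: -978931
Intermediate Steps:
Q = 980235
x(459, -2197) - Q = 1304 - 1*980235 = 1304 - 980235 = -978931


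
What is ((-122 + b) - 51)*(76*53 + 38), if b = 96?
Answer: -313082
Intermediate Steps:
((-122 + b) - 51)*(76*53 + 38) = ((-122 + 96) - 51)*(76*53 + 38) = (-26 - 51)*(4028 + 38) = -77*4066 = -313082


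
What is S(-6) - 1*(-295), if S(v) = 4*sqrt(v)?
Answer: 295 + 4*I*sqrt(6) ≈ 295.0 + 9.798*I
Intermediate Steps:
S(-6) - 1*(-295) = 4*sqrt(-6) - 1*(-295) = 4*(I*sqrt(6)) + 295 = 4*I*sqrt(6) + 295 = 295 + 4*I*sqrt(6)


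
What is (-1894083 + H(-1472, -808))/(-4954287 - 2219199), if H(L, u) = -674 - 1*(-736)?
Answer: 1894021/7173486 ≈ 0.26403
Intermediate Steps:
H(L, u) = 62 (H(L, u) = -674 + 736 = 62)
(-1894083 + H(-1472, -808))/(-4954287 - 2219199) = (-1894083 + 62)/(-4954287 - 2219199) = -1894021/(-7173486) = -1894021*(-1/7173486) = 1894021/7173486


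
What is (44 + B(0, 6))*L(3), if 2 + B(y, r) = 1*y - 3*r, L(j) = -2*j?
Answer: -144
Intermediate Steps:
B(y, r) = -2 + y - 3*r (B(y, r) = -2 + (1*y - 3*r) = -2 + (y - 3*r) = -2 + y - 3*r)
(44 + B(0, 6))*L(3) = (44 + (-2 + 0 - 3*6))*(-2*3) = (44 + (-2 + 0 - 18))*(-6) = (44 - 20)*(-6) = 24*(-6) = -144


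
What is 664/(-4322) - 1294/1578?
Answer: -1660115/1705029 ≈ -0.97366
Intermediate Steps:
664/(-4322) - 1294/1578 = 664*(-1/4322) - 1294*1/1578 = -332/2161 - 647/789 = -1660115/1705029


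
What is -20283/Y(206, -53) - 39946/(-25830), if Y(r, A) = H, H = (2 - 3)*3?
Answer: 87338288/12915 ≈ 6762.5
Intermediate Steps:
H = -3 (H = -1*3 = -3)
Y(r, A) = -3
-20283/Y(206, -53) - 39946/(-25830) = -20283/(-3) - 39946/(-25830) = -20283*(-⅓) - 39946*(-1/25830) = 6761 + 19973/12915 = 87338288/12915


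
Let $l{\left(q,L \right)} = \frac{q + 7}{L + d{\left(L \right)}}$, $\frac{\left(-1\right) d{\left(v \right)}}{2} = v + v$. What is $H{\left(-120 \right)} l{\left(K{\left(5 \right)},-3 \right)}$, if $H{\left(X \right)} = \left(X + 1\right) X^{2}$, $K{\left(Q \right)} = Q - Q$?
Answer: $-1332800$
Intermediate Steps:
$K{\left(Q \right)} = 0$
$H{\left(X \right)} = X^{2} \left(1 + X\right)$ ($H{\left(X \right)} = \left(1 + X\right) X^{2} = X^{2} \left(1 + X\right)$)
$d{\left(v \right)} = - 4 v$ ($d{\left(v \right)} = - 2 \left(v + v\right) = - 2 \cdot 2 v = - 4 v$)
$l{\left(q,L \right)} = - \frac{7 + q}{3 L}$ ($l{\left(q,L \right)} = \frac{q + 7}{L - 4 L} = \frac{7 + q}{\left(-3\right) L} = \left(7 + q\right) \left(- \frac{1}{3 L}\right) = - \frac{7 + q}{3 L}$)
$H{\left(-120 \right)} l{\left(K{\left(5 \right)},-3 \right)} = \left(-120\right)^{2} \left(1 - 120\right) \frac{-7 - 0}{3 \left(-3\right)} = 14400 \left(-119\right) \frac{1}{3} \left(- \frac{1}{3}\right) \left(-7 + 0\right) = - 1713600 \cdot \frac{1}{3} \left(- \frac{1}{3}\right) \left(-7\right) = \left(-1713600\right) \frac{7}{9} = -1332800$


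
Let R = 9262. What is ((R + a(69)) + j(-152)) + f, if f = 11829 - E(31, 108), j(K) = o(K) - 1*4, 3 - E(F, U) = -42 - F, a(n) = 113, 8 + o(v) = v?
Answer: 20964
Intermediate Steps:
o(v) = -8 + v
E(F, U) = 45 + F (E(F, U) = 3 - (-42 - F) = 3 + (42 + F) = 45 + F)
j(K) = -12 + K (j(K) = (-8 + K) - 1*4 = (-8 + K) - 4 = -12 + K)
f = 11753 (f = 11829 - (45 + 31) = 11829 - 1*76 = 11829 - 76 = 11753)
((R + a(69)) + j(-152)) + f = ((9262 + 113) + (-12 - 152)) + 11753 = (9375 - 164) + 11753 = 9211 + 11753 = 20964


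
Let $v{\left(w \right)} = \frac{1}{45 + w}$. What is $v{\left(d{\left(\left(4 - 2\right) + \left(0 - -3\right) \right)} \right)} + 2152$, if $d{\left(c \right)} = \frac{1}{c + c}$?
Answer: $\frac{970562}{451} \approx 2152.0$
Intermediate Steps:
$d{\left(c \right)} = \frac{1}{2 c}$
$v{\left(d{\left(\left(4 - 2\right) + \left(0 - -3\right) \right)} \right)} + 2152 = \frac{1}{45 + \frac{1}{2 \left(\left(4 - 2\right) + \left(0 - -3\right)\right)}} + 2152 = \frac{1}{45 + \frac{1}{2 \left(2 + \left(0 + 3\right)\right)}} + 2152 = \frac{1}{45 + \frac{1}{2 \left(2 + 3\right)}} + 2152 = \frac{1}{45 + \frac{1}{2 \cdot 5}} + 2152 = \frac{1}{45 + \frac{1}{2} \cdot \frac{1}{5}} + 2152 = \frac{1}{45 + \frac{1}{10}} + 2152 = \frac{1}{\frac{451}{10}} + 2152 = \frac{10}{451} + 2152 = \frac{970562}{451}$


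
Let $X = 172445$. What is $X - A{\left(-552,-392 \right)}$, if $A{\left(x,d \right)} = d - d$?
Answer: $172445$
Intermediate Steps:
$A{\left(x,d \right)} = 0$
$X - A{\left(-552,-392 \right)} = 172445 - 0 = 172445 + 0 = 172445$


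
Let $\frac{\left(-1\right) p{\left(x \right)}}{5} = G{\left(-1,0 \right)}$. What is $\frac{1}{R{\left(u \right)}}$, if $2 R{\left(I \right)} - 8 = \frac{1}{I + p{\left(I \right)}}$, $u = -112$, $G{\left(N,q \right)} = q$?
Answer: $\frac{224}{895} \approx 0.25028$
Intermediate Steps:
$p{\left(x \right)} = 0$ ($p{\left(x \right)} = \left(-5\right) 0 = 0$)
$R{\left(I \right)} = 4 + \frac{1}{2 I}$ ($R{\left(I \right)} = 4 + \frac{1}{2 \left(I + 0\right)} = 4 + \frac{1}{2 I}$)
$\frac{1}{R{\left(u \right)}} = \frac{1}{4 + \frac{1}{2 \left(-112\right)}} = \frac{1}{4 + \frac{1}{2} \left(- \frac{1}{112}\right)} = \frac{1}{4 - \frac{1}{224}} = \frac{1}{\frac{895}{224}} = \frac{224}{895}$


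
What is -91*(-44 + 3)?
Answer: 3731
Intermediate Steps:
-91*(-44 + 3) = -91*(-41) = 3731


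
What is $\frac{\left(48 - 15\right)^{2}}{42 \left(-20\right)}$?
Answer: $- \frac{363}{280} \approx -1.2964$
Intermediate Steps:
$\frac{\left(48 - 15\right)^{2}}{42 \left(-20\right)} = \frac{33^{2}}{-840} = 1089 \left(- \frac{1}{840}\right) = - \frac{363}{280}$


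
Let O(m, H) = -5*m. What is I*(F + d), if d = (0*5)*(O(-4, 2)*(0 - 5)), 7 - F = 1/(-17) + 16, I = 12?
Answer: -1824/17 ≈ -107.29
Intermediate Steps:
F = -152/17 (F = 7 - (1/(-17) + 16) = 7 - (-1/17 + 16) = 7 - 1*271/17 = 7 - 271/17 = -152/17 ≈ -8.9412)
d = 0 (d = (0*5)*((-5*(-4))*(0 - 5)) = 0*(20*(-5)) = 0*(-100) = 0)
I*(F + d) = 12*(-152/17 + 0) = 12*(-152/17) = -1824/17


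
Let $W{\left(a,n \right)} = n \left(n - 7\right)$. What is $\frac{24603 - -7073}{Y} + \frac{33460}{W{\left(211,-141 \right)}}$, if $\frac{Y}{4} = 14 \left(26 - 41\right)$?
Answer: $- \frac{4395197}{121730} \approx -36.106$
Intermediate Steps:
$W{\left(a,n \right)} = n \left(-7 + n\right)$
$Y = -840$ ($Y = 4 \cdot 14 \left(26 - 41\right) = 4 \cdot 14 \left(-15\right) = 4 \left(-210\right) = -840$)
$\frac{24603 - -7073}{Y} + \frac{33460}{W{\left(211,-141 \right)}} = \frac{24603 - -7073}{-840} + \frac{33460}{\left(-141\right) \left(-7 - 141\right)} = \left(24603 + 7073\right) \left(- \frac{1}{840}\right) + \frac{33460}{\left(-141\right) \left(-148\right)} = 31676 \left(- \frac{1}{840}\right) + \frac{33460}{20868} = - \frac{7919}{210} + 33460 \cdot \frac{1}{20868} = - \frac{7919}{210} + \frac{8365}{5217} = - \frac{4395197}{121730}$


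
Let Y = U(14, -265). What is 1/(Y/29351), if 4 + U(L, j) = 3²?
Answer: 29351/5 ≈ 5870.2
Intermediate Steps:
U(L, j) = 5 (U(L, j) = -4 + 3² = -4 + 9 = 5)
Y = 5
1/(Y/29351) = 1/(5/29351) = 29351/5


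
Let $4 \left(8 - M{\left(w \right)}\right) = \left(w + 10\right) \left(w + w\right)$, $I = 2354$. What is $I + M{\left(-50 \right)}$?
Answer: $1362$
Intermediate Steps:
$M{\left(w \right)} = 8 - \frac{w \left(10 + w\right)}{2}$ ($M{\left(w \right)} = 8 - \frac{\left(w + 10\right) \left(w + w\right)}{4} = 8 - \frac{\left(10 + w\right) 2 w}{4} = 8 - \frac{2 w \left(10 + w\right)}{4} = 8 - \frac{w \left(10 + w\right)}{2}$)
$I + M{\left(-50 \right)} = 2354 - \left(-258 + 1250\right) = 2354 + \left(8 + 250 - 1250\right) = 2354 - 992 = 1362$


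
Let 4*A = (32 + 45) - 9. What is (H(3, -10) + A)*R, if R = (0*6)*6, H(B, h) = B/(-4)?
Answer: 0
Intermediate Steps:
H(B, h) = -B/4 (H(B, h) = B*(-1/4) = -B/4)
A = 17 (A = ((32 + 45) - 9)/4 = (77 - 9)/4 = (1/4)*68 = 17)
R = 0 (R = 0*6 = 0)
(H(3, -10) + A)*R = (-1/4*3 + 17)*0 = (-3/4 + 17)*0 = (65/4)*0 = 0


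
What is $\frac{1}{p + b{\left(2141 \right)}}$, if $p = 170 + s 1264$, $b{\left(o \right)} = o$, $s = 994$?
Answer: $\frac{1}{1258727} \approx 7.9445 \cdot 10^{-7}$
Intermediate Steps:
$p = 1256586$ ($p = 170 + 994 \cdot 1264 = 170 + 1256416 = 1256586$)
$\frac{1}{p + b{\left(2141 \right)}} = \frac{1}{1256586 + 2141} = \frac{1}{1258727}$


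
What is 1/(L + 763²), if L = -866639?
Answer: -1/284470 ≈ -3.5153e-6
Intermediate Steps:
1/(L + 763²) = 1/(-866639 + 763²) = 1/(-866639 + 582169) = 1/(-284470) = -1/284470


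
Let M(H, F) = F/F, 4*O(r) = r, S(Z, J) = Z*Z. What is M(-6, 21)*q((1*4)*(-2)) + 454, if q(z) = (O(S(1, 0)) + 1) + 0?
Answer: 1821/4 ≈ 455.25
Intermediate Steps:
S(Z, J) = Z**2
O(r) = r/4
q(z) = 5/4 (q(z) = ((1/4)*1**2 + 1) + 0 = ((1/4)*1 + 1) + 0 = (1/4 + 1) + 0 = 5/4 + 0 = 5/4)
M(H, F) = 1
M(-6, 21)*q((1*4)*(-2)) + 454 = 1*(5/4) + 454 = 5/4 + 454 = 1821/4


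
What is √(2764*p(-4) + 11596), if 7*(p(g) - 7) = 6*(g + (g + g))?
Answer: 40*√77/7 ≈ 50.143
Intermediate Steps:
p(g) = 7 + 18*g/7 (p(g) = 7 + (6*(g + (g + g)))/7 = 7 + (6*(g + 2*g))/7 = 7 + (6*(3*g))/7 = 7 + (18*g)/7 = 7 + 18*g/7)
√(2764*p(-4) + 11596) = √(2764*(7 + (18/7)*(-4)) + 11596) = √(2764*(7 - 72/7) + 11596) = √(2764*(-23/7) + 11596) = √(-63572/7 + 11596) = √(17600/7) = 40*√77/7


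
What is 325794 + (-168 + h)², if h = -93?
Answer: 393915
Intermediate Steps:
325794 + (-168 + h)² = 325794 + (-168 - 93)² = 325794 + (-261)² = 325794 + 68121 = 393915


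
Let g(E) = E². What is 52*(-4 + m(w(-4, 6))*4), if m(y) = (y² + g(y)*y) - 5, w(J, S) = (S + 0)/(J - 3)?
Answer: -420576/343 ≈ -1226.2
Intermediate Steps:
w(J, S) = S/(-3 + J)
m(y) = -5 + y² + y³ (m(y) = (y² + y²*y) - 5 = (y² + y³) - 5 = -5 + y² + y³)
52*(-4 + m(w(-4, 6))*4) = 52*(-4 + (-5 + (6/(-3 - 4))² + (6/(-3 - 4))³)*4) = 52*(-4 + (-5 + (6/(-7))² + (6/(-7))³)*4) = 52*(-4 + (-5 + (6*(-⅐))² + (6*(-⅐))³)*4) = 52*(-4 + (-5 + (-6/7)² + (-6/7)³)*4) = 52*(-4 + (-5 + 36/49 - 216/343)*4) = 52*(-4 - 1679/343*4) = 52*(-4 - 6716/343) = 52*(-8088/343) = -420576/343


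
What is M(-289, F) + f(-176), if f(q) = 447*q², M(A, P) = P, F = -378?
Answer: 13845894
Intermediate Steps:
M(-289, F) + f(-176) = -378 + 447*(-176)² = -378 + 447*30976 = -378 + 13846272 = 13845894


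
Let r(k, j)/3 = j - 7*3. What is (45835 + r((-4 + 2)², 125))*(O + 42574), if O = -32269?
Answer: 475544835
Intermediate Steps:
r(k, j) = -63 + 3*j (r(k, j) = 3*(j - 7*3) = 3*(j - 21) = 3*(-21 + j) = -63 + 3*j)
(45835 + r((-4 + 2)², 125))*(O + 42574) = (45835 + (-63 + 3*125))*(-32269 + 42574) = (45835 + (-63 + 375))*10305 = (45835 + 312)*10305 = 46147*10305 = 475544835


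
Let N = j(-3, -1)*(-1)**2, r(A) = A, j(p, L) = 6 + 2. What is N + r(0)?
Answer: 8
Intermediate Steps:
j(p, L) = 8
N = 8 (N = 8*(-1)**2 = 8*1 = 8)
N + r(0) = 8 + 0 = 8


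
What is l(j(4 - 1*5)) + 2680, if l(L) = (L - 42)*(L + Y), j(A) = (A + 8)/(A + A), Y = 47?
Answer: 2803/4 ≈ 700.75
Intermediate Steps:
j(A) = (8 + A)/(2*A) (j(A) = (8 + A)/((2*A)) = (8 + A)*(1/(2*A)) = (8 + A)/(2*A))
l(L) = (-42 + L)*(47 + L) (l(L) = (L - 42)*(L + 47) = (-42 + L)*(47 + L))
l(j(4 - 1*5)) + 2680 = (-1974 + ((8 + (4 - 1*5))/(2*(4 - 1*5)))**2 + 5*((8 + (4 - 1*5))/(2*(4 - 1*5)))) + 2680 = (-1974 + ((8 + (4 - 5))/(2*(4 - 5)))**2 + 5*((8 + (4 - 5))/(2*(4 - 5)))) + 2680 = (-1974 + ((1/2)*(8 - 1)/(-1))**2 + 5*((1/2)*(8 - 1)/(-1))) + 2680 = (-1974 + ((1/2)*(-1)*7)**2 + 5*((1/2)*(-1)*7)) + 2680 = (-1974 + (-7/2)**2 + 5*(-7/2)) + 2680 = (-1974 + 49/4 - 35/2) + 2680 = -7917/4 + 2680 = 2803/4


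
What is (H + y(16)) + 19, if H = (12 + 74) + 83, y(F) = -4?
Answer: 184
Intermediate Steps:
H = 169 (H = 86 + 83 = 169)
(H + y(16)) + 19 = (169 - 4) + 19 = 165 + 19 = 184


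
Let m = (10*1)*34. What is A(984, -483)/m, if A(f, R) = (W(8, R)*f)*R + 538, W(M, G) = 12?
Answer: -2851363/170 ≈ -16773.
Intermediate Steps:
A(f, R) = 538 + 12*R*f (A(f, R) = (12*f)*R + 538 = 12*R*f + 538 = 538 + 12*R*f)
m = 340 (m = 10*34 = 340)
A(984, -483)/m = (538 + 12*(-483)*984)/340 = (538 - 5703264)*(1/340) = -5702726*1/340 = -2851363/170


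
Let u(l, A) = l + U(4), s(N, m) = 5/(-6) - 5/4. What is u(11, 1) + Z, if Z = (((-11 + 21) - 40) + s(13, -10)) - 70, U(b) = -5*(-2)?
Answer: -973/12 ≈ -81.083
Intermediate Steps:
U(b) = 10
s(N, m) = -25/12 (s(N, m) = 5*(-1/6) - 5*1/4 = -5/6 - 5/4 = -25/12)
Z = -1225/12 (Z = (((-11 + 21) - 40) - 25/12) - 70 = ((10 - 40) - 25/12) - 70 = (-30 - 25/12) - 70 = -385/12 - 70 = -1225/12 ≈ -102.08)
u(l, A) = 10 + l (u(l, A) = l + 10 = 10 + l)
u(11, 1) + Z = (10 + 11) - 1225/12 = 21 - 1225/12 = -973/12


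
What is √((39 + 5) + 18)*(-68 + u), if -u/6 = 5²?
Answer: -218*√62 ≈ -1716.5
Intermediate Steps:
u = -150 (u = -6*5² = -6*25 = -150)
√((39 + 5) + 18)*(-68 + u) = √((39 + 5) + 18)*(-68 - 150) = √(44 + 18)*(-218) = √62*(-218) = -218*√62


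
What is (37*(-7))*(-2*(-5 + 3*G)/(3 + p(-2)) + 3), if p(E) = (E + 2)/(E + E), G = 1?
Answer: -3367/3 ≈ -1122.3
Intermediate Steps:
p(E) = (2 + E)/(2*E) (p(E) = (2 + E)/((2*E)) = (2 + E)*(1/(2*E)) = (2 + E)/(2*E))
(37*(-7))*(-2*(-5 + 3*G)/(3 + p(-2)) + 3) = (37*(-7))*(-2*(-5 + 3*1)/(3 + (½)*(2 - 2)/(-2)) + 3) = -259*(-2*(-5 + 3)/(3 + (½)*(-½)*0) + 3) = -259*(-(-4)/(3 + 0) + 3) = -259*(-(-4)/3 + 3) = -259*(-2*(-⅔) + 3) = -259*(4/3 + 3) = -259*13/3 = -3367/3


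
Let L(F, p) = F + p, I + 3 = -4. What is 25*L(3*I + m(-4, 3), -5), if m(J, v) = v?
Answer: -575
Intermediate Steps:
I = -7 (I = -3 - 4 = -7)
25*L(3*I + m(-4, 3), -5) = 25*((3*(-7) + 3) - 5) = 25*((-21 + 3) - 5) = 25*(-18 - 5) = 25*(-23) = -575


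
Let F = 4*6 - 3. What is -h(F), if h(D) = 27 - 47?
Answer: 20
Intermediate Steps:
F = 21 (F = 24 - 3 = 21)
h(D) = -20
-h(F) = -1*(-20) = 20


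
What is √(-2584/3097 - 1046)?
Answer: I*√27813342/163 ≈ 32.355*I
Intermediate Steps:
√(-2584/3097 - 1046) = √(-2584*1/3097 - 1046) = √(-136/163 - 1046) = √(-170634/163) = I*√27813342/163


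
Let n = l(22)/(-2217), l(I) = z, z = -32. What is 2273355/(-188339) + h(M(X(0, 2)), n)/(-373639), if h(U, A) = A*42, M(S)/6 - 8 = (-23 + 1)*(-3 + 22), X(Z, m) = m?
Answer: -89673870861761/7429145423417 ≈ -12.071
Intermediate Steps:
l(I) = -32
M(S) = -2460 (M(S) = 48 + 6*((-23 + 1)*(-3 + 22)) = 48 + 6*(-22*19) = 48 + 6*(-418) = 48 - 2508 = -2460)
n = 32/2217 (n = -32/(-2217) = -32*(-1/2217) = 32/2217 ≈ 0.014434)
h(U, A) = 42*A
2273355/(-188339) + h(M(X(0, 2)), n)/(-373639) = 2273355/(-188339) + (42*(32/2217))/(-373639) = 2273355*(-1/188339) + (448/739)*(-1/373639) = -2273355/188339 - 64/39445603 = -89673870861761/7429145423417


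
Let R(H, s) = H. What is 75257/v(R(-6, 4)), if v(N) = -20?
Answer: -75257/20 ≈ -3762.9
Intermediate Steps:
75257/v(R(-6, 4)) = 75257/(-20) = 75257*(-1/20) = -75257/20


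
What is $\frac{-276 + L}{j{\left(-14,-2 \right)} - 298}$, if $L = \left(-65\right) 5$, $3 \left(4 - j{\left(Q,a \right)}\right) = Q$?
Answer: $\frac{1803}{868} \approx 2.0772$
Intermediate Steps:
$j{\left(Q,a \right)} = 4 - \frac{Q}{3}$
$L = -325$
$\frac{-276 + L}{j{\left(-14,-2 \right)} - 298} = \frac{-276 - 325}{\left(4 - - \frac{14}{3}\right) - 298} = - \frac{601}{\left(4 + \frac{14}{3}\right) - 298} = - \frac{601}{\frac{26}{3} - 298} = - \frac{601}{- \frac{868}{3}} = \left(-601\right) \left(- \frac{3}{868}\right) = \frac{1803}{868}$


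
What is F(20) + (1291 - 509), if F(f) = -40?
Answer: 742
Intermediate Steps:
F(20) + (1291 - 509) = -40 + (1291 - 509) = -40 + 782 = 742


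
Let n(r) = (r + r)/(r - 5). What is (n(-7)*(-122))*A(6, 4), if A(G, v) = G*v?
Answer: -3416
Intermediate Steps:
n(r) = 2*r/(-5 + r) (n(r) = (2*r)/(-5 + r) = 2*r/(-5 + r))
(n(-7)*(-122))*A(6, 4) = ((2*(-7)/(-5 - 7))*(-122))*(6*4) = ((2*(-7)/(-12))*(-122))*24 = ((2*(-7)*(-1/12))*(-122))*24 = ((7/6)*(-122))*24 = -427/3*24 = -3416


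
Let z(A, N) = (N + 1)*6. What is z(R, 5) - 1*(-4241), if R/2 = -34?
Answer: 4277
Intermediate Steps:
R = -68 (R = 2*(-34) = -68)
z(A, N) = 6 + 6*N (z(A, N) = (1 + N)*6 = 6 + 6*N)
z(R, 5) - 1*(-4241) = (6 + 6*5) - 1*(-4241) = (6 + 30) + 4241 = 36 + 4241 = 4277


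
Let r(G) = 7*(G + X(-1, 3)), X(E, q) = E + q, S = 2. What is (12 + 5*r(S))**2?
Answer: 23104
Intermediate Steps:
r(G) = 14 + 7*G (r(G) = 7*(G + (-1 + 3)) = 7*(G + 2) = 7*(2 + G) = 14 + 7*G)
(12 + 5*r(S))**2 = (12 + 5*(14 + 7*2))**2 = (12 + 5*(14 + 14))**2 = (12 + 5*28)**2 = (12 + 140)**2 = 152**2 = 23104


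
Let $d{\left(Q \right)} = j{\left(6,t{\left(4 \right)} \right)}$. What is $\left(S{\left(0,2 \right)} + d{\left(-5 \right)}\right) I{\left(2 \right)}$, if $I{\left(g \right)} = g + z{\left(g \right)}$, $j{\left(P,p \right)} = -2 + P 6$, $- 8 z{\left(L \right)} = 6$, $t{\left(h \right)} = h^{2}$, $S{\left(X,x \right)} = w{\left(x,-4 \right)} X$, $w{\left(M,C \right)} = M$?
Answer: $\frac{85}{2} \approx 42.5$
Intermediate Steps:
$S{\left(X,x \right)} = X x$ ($S{\left(X,x \right)} = x X = X x$)
$z{\left(L \right)} = - \frac{3}{4}$ ($z{\left(L \right)} = \left(- \frac{1}{8}\right) 6 = - \frac{3}{4}$)
$j{\left(P,p \right)} = -2 + 6 P$
$I{\left(g \right)} = - \frac{3}{4} + g$ ($I{\left(g \right)} = g - \frac{3}{4} = - \frac{3}{4} + g$)
$d{\left(Q \right)} = 34$ ($d{\left(Q \right)} = -2 + 6 \cdot 6 = -2 + 36 = 34$)
$\left(S{\left(0,2 \right)} + d{\left(-5 \right)}\right) I{\left(2 \right)} = \left(0 \cdot 2 + 34\right) \left(- \frac{3}{4} + 2\right) = \left(0 + 34\right) \frac{5}{4} = 34 \cdot \frac{5}{4} = \frac{85}{2}$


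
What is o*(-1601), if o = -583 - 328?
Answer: 1458511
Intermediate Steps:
o = -911
o*(-1601) = -911*(-1601) = 1458511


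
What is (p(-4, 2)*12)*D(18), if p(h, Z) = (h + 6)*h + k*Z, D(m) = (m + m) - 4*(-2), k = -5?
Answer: -9504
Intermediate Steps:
D(m) = 8 + 2*m (D(m) = 2*m + 8 = 8 + 2*m)
p(h, Z) = -5*Z + h*(6 + h) (p(h, Z) = (h + 6)*h - 5*Z = (6 + h)*h - 5*Z = h*(6 + h) - 5*Z = -5*Z + h*(6 + h))
(p(-4, 2)*12)*D(18) = (((-4)**2 - 5*2 + 6*(-4))*12)*(8 + 2*18) = ((16 - 10 - 24)*12)*(8 + 36) = -18*12*44 = -216*44 = -9504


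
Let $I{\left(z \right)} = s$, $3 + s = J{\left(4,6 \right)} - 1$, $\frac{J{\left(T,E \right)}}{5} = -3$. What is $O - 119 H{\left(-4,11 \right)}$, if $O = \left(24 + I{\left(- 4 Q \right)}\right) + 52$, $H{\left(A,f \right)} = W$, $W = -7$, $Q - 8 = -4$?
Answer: $890$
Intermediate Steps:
$Q = 4$ ($Q = 8 - 4 = 4$)
$J{\left(T,E \right)} = -15$ ($J{\left(T,E \right)} = 5 \left(-3\right) = -15$)
$s = -19$ ($s = -3 - 16 = -19$)
$I{\left(z \right)} = -19$
$H{\left(A,f \right)} = -7$
$O = 57$ ($O = \left(24 - 19\right) + 52 = 5 + 52 = 57$)
$O - 119 H{\left(-4,11 \right)} = 57 - -833 = 57 + 833 = 890$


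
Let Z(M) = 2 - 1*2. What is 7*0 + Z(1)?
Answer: 0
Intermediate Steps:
Z(M) = 0 (Z(M) = 2 - 2 = 0)
7*0 + Z(1) = 7*0 + 0 = 0 + 0 = 0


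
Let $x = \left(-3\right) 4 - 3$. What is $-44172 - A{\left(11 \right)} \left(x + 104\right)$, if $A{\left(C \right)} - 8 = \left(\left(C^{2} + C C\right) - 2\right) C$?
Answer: $-279844$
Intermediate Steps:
$x = -15$ ($x = -12 - 3 = -15$)
$A{\left(C \right)} = 8 + C \left(-2 + 2 C^{2}\right)$ ($A{\left(C \right)} = 8 + \left(\left(C^{2} + C C\right) - 2\right) C = 8 + \left(\left(C^{2} + C^{2}\right) - 2\right) C = 8 + \left(2 C^{2} - 2\right) C = 8 + \left(-2 + 2 C^{2}\right) C = 8 + C \left(-2 + 2 C^{2}\right)$)
$-44172 - A{\left(11 \right)} \left(x + 104\right) = -44172 - \left(8 - 22 + 2 \cdot 11^{3}\right) \left(-15 + 104\right) = -44172 - \left(8 - 22 + 2 \cdot 1331\right) 89 = -44172 - \left(8 - 22 + 2662\right) 89 = -44172 - 2648 \cdot 89 = -44172 - 235672 = -279844$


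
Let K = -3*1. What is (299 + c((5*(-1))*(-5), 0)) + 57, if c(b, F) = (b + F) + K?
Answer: 378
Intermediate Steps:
K = -3
c(b, F) = -3 + F + b (c(b, F) = (b + F) - 3 = (F + b) - 3 = -3 + F + b)
(299 + c((5*(-1))*(-5), 0)) + 57 = (299 + (-3 + 0 + (5*(-1))*(-5))) + 57 = (299 + (-3 + 0 - 5*(-5))) + 57 = (299 + (-3 + 0 + 25)) + 57 = (299 + 22) + 57 = 321 + 57 = 378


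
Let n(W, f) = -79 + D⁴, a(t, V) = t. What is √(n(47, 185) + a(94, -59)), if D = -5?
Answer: 8*√10 ≈ 25.298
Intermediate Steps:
n(W, f) = 546 (n(W, f) = -79 + (-5)⁴ = -79 + 625 = 546)
√(n(47, 185) + a(94, -59)) = √(546 + 94) = √640 = 8*√10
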